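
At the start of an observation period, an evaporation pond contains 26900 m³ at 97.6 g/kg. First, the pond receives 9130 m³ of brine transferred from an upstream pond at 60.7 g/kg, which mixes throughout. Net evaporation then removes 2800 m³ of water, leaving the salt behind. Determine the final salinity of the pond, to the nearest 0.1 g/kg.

95.7 g/kg

After mixing: salt = 26,900×97.6 + 9,130×60.7 = 3,179,631; volume = 36,030 m³
After evaporation: salt unchanged = 3,179,631; volume = 36,030 − 2,800 = 33,230 m³
S = 3,179,631 / 33,230 = 95.6856 g/kg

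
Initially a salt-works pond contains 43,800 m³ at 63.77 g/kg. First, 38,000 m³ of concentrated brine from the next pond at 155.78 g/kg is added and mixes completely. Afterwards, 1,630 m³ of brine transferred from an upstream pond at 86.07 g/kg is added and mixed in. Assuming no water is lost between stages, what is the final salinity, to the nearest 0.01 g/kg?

106.11 g/kg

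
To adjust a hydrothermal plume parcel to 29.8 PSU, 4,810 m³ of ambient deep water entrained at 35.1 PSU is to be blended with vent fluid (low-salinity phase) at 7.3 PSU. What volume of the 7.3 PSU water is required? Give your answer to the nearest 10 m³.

1130 m³

Salt balance: 4,810×35.1 + V×7.3 = (4,810+V)×29.8
168,831 + 7.3V = 143,338 + 29.8V
25,493 = 22.5V
V = 1,133.02 m³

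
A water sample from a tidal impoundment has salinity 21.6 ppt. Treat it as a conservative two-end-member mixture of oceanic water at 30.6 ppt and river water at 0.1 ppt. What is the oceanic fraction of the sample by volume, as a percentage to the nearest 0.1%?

70.5%

Let g be the oceanic fraction. Salt balance per unit volume:
g×30.6 + (1−g)×0.1 = 21.6
g = (21.6 − 0.1) / (30.6 − 0.1) = 21.5/30.5 = 0.7049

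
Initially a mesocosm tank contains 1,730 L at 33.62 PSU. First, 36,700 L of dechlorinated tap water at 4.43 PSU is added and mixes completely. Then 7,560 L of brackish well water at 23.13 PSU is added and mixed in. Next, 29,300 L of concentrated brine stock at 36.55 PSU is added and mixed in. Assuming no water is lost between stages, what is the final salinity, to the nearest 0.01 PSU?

Salt balance:
Initial salt = 1,730×33.62 = 58,162.6
After stage 1: salt = 58,162.6 + 36,700×4.43 = 220,743.6; volume = 38,430 L; S = 5.744 PSU
After stage 2: salt = 220,743.6 + 7,560×23.13 = 395,606.4; volume = 45,990 L; S = 8.602 PSU
After stage 3: salt = 395,606.4 + 29,300×36.55 = 1,466,521.4; volume = 75,290 L
S = 1,466,521.4 / 75,290 = 19.4783 PSU

19.48 PSU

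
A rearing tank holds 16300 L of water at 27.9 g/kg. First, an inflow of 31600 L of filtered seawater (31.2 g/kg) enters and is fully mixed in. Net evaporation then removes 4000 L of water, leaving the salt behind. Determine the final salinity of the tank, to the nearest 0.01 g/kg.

After mixing: salt = 16,300×27.9 + 31,600×31.2 = 1,440,690; volume = 47,900 L
After evaporation: salt unchanged = 1,440,690; volume = 47,900 − 4,000 = 43,900 L
S = 1,440,690 / 43,900 = 32.8175 g/kg

32.82 g/kg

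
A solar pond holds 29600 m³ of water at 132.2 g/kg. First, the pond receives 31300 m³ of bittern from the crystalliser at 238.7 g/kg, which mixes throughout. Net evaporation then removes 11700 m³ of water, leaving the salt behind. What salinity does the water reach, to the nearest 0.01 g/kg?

231.39 g/kg

After mixing: salt = 29,600×132.2 + 31,300×238.7 = 11,384,430; volume = 60,900 m³
After evaporation: salt unchanged = 11,384,430; volume = 60,900 − 11,700 = 49,200 m³
S = 11,384,430 / 49,200 = 231.3909 g/kg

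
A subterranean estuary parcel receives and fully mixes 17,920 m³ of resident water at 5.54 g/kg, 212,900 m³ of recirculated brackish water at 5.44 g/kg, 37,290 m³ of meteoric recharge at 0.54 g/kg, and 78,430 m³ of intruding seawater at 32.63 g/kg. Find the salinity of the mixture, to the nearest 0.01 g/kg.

11.07 g/kg

Mass of salt is conserved:
salt = 17,920×5.54 + 212,900×5.44 + 37,290×0.54 + 78,430×32.63 = 99,276.8 + 1,158,176 + 20,136.6 + 2,559,170.9 = 3,836,760.3
volume = 17,920 + 212,900 + 37,290 + 78,430 = 346,540 m³
S = 3,836,760.3 / 346,540 = 11.0716 g/kg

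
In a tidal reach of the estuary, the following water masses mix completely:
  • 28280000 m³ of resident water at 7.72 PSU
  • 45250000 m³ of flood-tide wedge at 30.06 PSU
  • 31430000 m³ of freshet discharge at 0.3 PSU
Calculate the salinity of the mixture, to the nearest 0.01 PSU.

15.13 PSU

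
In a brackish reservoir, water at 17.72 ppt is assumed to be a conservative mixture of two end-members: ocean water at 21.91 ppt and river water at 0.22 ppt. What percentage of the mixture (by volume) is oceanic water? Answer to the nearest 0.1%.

80.7%

Let g be the oceanic fraction. Salt balance per unit volume:
g×21.91 + (1−g)×0.22 = 17.72
g = (17.72 − 0.22) / (21.91 − 0.22) = 17.5/21.69 = 0.8068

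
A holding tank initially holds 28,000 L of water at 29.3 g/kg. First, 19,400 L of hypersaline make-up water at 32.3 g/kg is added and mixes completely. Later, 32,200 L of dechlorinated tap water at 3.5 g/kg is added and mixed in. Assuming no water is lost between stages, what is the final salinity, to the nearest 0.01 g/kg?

19.59 g/kg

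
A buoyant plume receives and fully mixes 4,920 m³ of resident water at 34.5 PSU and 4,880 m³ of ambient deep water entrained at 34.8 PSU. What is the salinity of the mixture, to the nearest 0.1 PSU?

34.6 PSU

Total salt / total volume:
salt = 4,920×34.5 + 4,880×34.8 = 169,740 + 169,824 = 339,564
volume = 4,920 + 4,880 = 9,800 m³
S = 339,564 / 9,800 = 34.649 PSU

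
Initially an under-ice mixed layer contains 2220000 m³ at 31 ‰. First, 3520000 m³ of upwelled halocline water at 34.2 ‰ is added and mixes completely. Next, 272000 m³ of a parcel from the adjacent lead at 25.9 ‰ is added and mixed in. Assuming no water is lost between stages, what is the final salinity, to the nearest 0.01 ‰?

32.64 ‰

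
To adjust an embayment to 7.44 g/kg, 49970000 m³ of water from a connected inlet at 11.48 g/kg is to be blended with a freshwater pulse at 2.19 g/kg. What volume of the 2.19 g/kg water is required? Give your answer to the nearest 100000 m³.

Salt balance: 49,970,000×11.48 + V×2.19 = (49,970,000+V)×7.44
573,655,600 + 2.19V = 371,776,800 + 7.44V
201,878,800 = 5.25V
V = 38,453,104.76 m³

38500000 m³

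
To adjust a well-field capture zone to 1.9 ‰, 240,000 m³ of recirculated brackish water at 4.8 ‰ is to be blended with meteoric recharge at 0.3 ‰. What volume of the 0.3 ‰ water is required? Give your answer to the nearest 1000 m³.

435000 m³

Salt balance: 240,000×4.8 + V×0.3 = (240,000+V)×1.9
1,152,000 + 0.3V = 456,000 + 1.9V
696,000 = 1.6V
V = 435,000 m³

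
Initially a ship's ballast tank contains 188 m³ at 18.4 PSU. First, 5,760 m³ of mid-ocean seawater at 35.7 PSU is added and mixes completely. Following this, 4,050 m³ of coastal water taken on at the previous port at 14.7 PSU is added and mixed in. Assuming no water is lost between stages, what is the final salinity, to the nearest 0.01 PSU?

Mass of salt is conserved:
Initial salt = 188×18.4 = 3,459.2
After stage 1: salt = 3,459.2 + 5,760×35.7 = 209,091.2; volume = 5,948 m³; S = 35.153 PSU
After stage 2: salt = 209,091.2 + 4,050×14.7 = 268,626.2; volume = 9,998 m³
S = 268,626.2 / 9,998 = 26.868 PSU

26.87 PSU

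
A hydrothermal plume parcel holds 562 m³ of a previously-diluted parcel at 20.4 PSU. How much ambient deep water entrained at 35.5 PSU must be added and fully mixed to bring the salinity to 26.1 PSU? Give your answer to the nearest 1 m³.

Salt balance: 562×20.4 + V×35.5 = (562+V)×26.1
11,464.8 + 35.5V = 14,668.2 + 26.1V
3,203.4 = 9.4V
V = 340.79 m³

341 m³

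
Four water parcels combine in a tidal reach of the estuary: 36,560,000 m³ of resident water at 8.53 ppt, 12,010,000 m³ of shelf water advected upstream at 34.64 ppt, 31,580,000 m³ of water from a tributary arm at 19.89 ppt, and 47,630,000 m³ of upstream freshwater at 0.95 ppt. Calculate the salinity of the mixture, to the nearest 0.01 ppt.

10.97 ppt

Weighted by volume,
salt = 36,560,000×8.53 + 12,010,000×34.64 + 31,580,000×19.89 + 47,630,000×0.95 = 311,856,800 + 416,026,400 + 628,126,200 + 45,248,500 = 1,401,257,900
volume = 36,560,000 + 12,010,000 + 31,580,000 + 47,630,000 = 127,780,000 m³
S = 1,401,257,900 / 127,780,000 = 10.9662 ppt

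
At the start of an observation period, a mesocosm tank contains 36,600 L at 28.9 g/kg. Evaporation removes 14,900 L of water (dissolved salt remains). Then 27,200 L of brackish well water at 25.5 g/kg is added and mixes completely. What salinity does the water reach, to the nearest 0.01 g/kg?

After evaporation: salt = 36,600×28.9 = 1,057,740; volume = 36,600 − 14,900 = 21,700 L
After mixing: salt = 1,057,740 + 27,200×25.5 = 1,751,340; volume = 21,700 + 27,200 = 48,900 L
S = 1,751,340 / 48,900 = 35.8147 g/kg

35.81 g/kg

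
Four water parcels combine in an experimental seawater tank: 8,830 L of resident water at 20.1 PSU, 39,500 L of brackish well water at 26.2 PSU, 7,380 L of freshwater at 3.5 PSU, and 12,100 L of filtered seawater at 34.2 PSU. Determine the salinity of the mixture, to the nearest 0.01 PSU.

Conserving salt mass:
salt = 8,830×20.1 + 39,500×26.2 + 7,380×3.5 + 12,100×34.2 = 177,483 + 1,034,900 + 25,830 + 413,820 = 1,652,033
volume = 8,830 + 39,500 + 7,380 + 12,100 = 67,810 L
S = 1,652,033 / 67,810 = 24.3627 PSU

24.36 PSU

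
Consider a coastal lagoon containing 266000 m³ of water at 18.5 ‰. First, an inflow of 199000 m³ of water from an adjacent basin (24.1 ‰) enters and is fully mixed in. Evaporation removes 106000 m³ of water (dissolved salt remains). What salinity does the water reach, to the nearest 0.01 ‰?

After mixing: salt = 266,000×18.5 + 199,000×24.1 = 9,716,900; volume = 465,000 m³
After evaporation: salt unchanged = 9,716,900; volume = 465,000 − 106,000 = 359,000 m³
S = 9,716,900 / 359,000 = 27.0666 ‰

27.07 ‰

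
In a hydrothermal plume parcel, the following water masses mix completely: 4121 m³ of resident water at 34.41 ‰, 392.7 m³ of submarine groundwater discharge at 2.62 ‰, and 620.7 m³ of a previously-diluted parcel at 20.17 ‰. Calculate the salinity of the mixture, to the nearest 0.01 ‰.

Mass of salt is conserved:
salt = 4,121×34.41 + 392.7×2.62 + 620.7×20.17 = 141,803.61 + 1,028.874 + 12,519.519 = 155,352.003
volume = 4,121 + 392.7 + 620.7 = 5,134.4 m³
S = 155,352.003 / 5,134.4 = 30.2571 ‰

30.26 ‰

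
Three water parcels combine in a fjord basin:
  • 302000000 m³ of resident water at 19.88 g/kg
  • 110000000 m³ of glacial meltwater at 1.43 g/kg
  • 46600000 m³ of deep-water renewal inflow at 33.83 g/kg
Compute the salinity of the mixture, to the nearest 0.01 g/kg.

Weighted by volume,
salt = 302,000,000×19.88 + 110,000,000×1.43 + 46,600,000×33.83 = 6,003,760,000 + 157,300,000 + 1,576,478,000 = 7,737,538,000
volume = 302,000,000 + 110,000,000 + 46,600,000 = 458,600,000 m³
S = 7,737,538,000 / 458,600,000 = 16.8721 g/kg

16.87 g/kg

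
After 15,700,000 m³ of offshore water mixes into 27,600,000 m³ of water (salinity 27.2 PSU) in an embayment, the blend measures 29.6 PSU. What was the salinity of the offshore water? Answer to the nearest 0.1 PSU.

Salt balance: 27,600,000×27.2 + 15,700,000×S = 43,300,000×29.6
750,720,000 + 15,700,000·S = 1,281,680,000
S = (1,281,680,000 − 750,720,000) / 15,700,000 = 33.8191 PSU

33.8 PSU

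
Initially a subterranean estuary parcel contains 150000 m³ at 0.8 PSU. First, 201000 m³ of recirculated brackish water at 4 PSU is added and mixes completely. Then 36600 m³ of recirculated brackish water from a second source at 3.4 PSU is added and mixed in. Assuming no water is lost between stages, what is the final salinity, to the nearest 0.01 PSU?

2.70 PSU

Salt balance:
Initial salt = 150,000×0.8 = 120,000
After stage 1: salt = 120,000 + 201,000×4 = 924,000; volume = 351,000 m³; S = 2.632 PSU
After stage 2: salt = 924,000 + 36,600×3.4 = 1,048,440; volume = 387,600 m³
S = 1,048,440 / 387,600 = 2.705 PSU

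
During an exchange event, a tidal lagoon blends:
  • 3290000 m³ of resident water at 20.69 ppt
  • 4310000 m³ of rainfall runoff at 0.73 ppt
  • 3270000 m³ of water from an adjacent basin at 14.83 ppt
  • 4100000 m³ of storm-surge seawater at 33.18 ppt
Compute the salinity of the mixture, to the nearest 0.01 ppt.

Weighted by volume,
salt = 3,290,000×20.69 + 4,310,000×0.73 + 3,270,000×14.83 + 4,100,000×33.18 = 68,070,100 + 3,146,300 + 48,494,100 + 136,038,000 = 255,748,500
volume = 3,290,000 + 4,310,000 + 3,270,000 + 4,100,000 = 14,970,000 m³
S = 255,748,500 / 14,970,000 = 17.0841 ppt

17.08 ppt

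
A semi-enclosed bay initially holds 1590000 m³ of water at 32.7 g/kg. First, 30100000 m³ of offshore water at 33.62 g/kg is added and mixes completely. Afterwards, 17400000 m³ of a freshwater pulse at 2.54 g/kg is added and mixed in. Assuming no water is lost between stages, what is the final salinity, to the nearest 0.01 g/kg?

22.57 g/kg

Mass of salt is conserved:
Initial salt = 1,590,000×32.7 = 51,993,000
After stage 1: salt = 51,993,000 + 30,100,000×33.62 = 1,063,955,000; volume = 31,690,000 m³; S = 33.574 g/kg
After stage 2: salt = 1,063,955,000 + 17,400,000×2.54 = 1,108,151,000; volume = 49,090,000 m³
S = 1,108,151,000 / 49,090,000 = 22.5739 g/kg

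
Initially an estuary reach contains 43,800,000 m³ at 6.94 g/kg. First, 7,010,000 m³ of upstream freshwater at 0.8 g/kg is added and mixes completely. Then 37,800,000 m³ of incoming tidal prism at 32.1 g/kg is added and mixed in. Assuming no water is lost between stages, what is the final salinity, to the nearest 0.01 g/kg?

Conserving salt mass:
Initial salt = 43,800,000×6.94 = 303,972,000
After stage 1: salt = 303,972,000 + 7,010,000×0.8 = 309,580,000; volume = 50,810,000 m³; S = 6.093 g/kg
After stage 2: salt = 309,580,000 + 37,800,000×32.1 = 1,522,960,000; volume = 88,610,000 m³
S = 1,522,960,000 / 88,610,000 = 17.1872 g/kg

17.19 g/kg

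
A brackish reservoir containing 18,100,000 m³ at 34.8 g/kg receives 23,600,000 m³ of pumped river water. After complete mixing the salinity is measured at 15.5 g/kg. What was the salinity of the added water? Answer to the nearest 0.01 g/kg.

Salt balance: 18,100,000×34.8 + 23,600,000×S = 41,700,000×15.5
629,880,000 + 23,600,000·S = 646,350,000
S = (646,350,000 − 629,880,000) / 23,600,000 = 0.6979 g/kg

0.70 g/kg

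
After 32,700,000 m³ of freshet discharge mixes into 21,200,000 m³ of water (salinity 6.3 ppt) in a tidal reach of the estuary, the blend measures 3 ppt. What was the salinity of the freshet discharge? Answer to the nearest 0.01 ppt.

0.86 ppt

Salt balance: 21,200,000×6.3 + 32,700,000×S = 53,900,000×3
133,560,000 + 32,700,000·S = 161,700,000
S = (161,700,000 − 133,560,000) / 32,700,000 = 0.8606 ppt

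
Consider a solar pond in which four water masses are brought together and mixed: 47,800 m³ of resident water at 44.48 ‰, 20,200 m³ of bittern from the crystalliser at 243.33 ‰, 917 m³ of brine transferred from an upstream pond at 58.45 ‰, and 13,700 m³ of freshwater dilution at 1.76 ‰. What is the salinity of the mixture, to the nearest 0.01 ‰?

86.17 ‰

Salt balance:
salt = 47,800×44.48 + 20,200×243.33 + 917×58.45 + 13,700×1.76 = 2,126,144 + 4,915,266 + 53,598.65 + 24,112 = 7,119,120.65
volume = 47,800 + 20,200 + 917 + 13,700 = 82,617 m³
S = 7,119,120.65 / 82,617 = 86.1702 ‰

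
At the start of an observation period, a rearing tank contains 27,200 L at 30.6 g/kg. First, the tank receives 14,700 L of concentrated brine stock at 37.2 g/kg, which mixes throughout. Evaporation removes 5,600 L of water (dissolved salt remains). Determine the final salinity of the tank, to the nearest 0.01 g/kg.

37.99 g/kg

After mixing: salt = 27,200×30.6 + 14,700×37.2 = 1,379,160; volume = 41,900 L
After evaporation: salt unchanged = 1,379,160; volume = 41,900 − 5,600 = 36,300 L
S = 1,379,160 / 36,300 = 37.9934 g/kg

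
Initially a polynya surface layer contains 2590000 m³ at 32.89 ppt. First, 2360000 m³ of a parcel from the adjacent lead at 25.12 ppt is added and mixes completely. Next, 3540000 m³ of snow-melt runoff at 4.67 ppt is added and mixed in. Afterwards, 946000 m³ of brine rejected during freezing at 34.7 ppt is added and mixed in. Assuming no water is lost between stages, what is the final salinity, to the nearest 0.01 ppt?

20.54 ppt

Mass of salt is conserved:
Initial salt = 2,590,000×32.89 = 85,185,100
After stage 1: salt = 85,185,100 + 2,360,000×25.12 = 144,468,300; volume = 4,950,000 m³; S = 29.186 ppt
After stage 2: salt = 144,468,300 + 3,540,000×4.67 = 161,000,100; volume = 8,490,000 m³; S = 18.963 ppt
After stage 3: salt = 161,000,100 + 946,000×34.7 = 193,826,300; volume = 9,436,000 m³
S = 193,826,300 / 9,436,000 = 20.5412 ppt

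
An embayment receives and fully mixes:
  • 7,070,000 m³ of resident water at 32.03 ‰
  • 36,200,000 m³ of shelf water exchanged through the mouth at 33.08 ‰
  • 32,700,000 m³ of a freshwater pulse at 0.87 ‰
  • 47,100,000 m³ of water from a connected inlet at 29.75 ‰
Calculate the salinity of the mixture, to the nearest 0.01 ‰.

23.19 ‰

By conservation of dissolved salt,
salt = 7,070,000×32.03 + 36,200,000×33.08 + 32,700,000×0.87 + 47,100,000×29.75 = 226,452,100 + 1,197,496,000 + 28,449,000 + 1,401,225,000 = 2,853,622,100
volume = 7,070,000 + 36,200,000 + 32,700,000 + 47,100,000 = 123,070,000 m³
S = 2,853,622,100 / 123,070,000 = 23.187 ‰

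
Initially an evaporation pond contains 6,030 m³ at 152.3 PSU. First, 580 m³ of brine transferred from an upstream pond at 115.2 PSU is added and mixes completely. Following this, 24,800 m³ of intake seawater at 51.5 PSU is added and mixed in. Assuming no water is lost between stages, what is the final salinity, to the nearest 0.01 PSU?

72.03 PSU

Salt balance:
Initial salt = 6,030×152.3 = 918,369
After stage 1: salt = 918,369 + 580×115.2 = 985,185; volume = 6,610 m³; S = 149.045 PSU
After stage 2: salt = 985,185 + 24,800×51.5 = 2,262,385; volume = 31,410 m³
S = 2,262,385 / 31,410 = 72.0275 PSU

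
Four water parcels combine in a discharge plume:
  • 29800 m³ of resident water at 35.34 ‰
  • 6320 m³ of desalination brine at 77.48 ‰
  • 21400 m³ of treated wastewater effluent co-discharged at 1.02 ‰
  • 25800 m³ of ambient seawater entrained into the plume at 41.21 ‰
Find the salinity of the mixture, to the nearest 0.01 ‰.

31.54 ‰

Weighted by volume,
salt = 29,800×35.34 + 6,320×77.48 + 21,400×1.02 + 25,800×41.21 = 1,053,132 + 489,673.6 + 21,828 + 1,063,218 = 2,627,851.6
volume = 29,800 + 6,320 + 21,400 + 25,800 = 83,320 m³
S = 2,627,851.6 / 83,320 = 31.5393 ‰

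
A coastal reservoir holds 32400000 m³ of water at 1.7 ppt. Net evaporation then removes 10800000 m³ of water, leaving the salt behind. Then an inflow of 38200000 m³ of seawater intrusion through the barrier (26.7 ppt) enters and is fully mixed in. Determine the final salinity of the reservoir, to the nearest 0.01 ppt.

17.98 ppt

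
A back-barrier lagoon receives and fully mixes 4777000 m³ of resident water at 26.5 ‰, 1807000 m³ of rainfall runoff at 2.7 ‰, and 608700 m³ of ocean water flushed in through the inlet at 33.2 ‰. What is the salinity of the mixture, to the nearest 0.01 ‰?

21.09 ‰

Weighted by volume,
salt = 4,777,000×26.5 + 1,807,000×2.7 + 608,700×33.2 = 126,590,500 + 4,878,900 + 20,208,840 = 151,678,240
volume = 4,777,000 + 1,807,000 + 608,700 = 7,192,700 m³
S = 151,678,240 / 7,192,700 = 21.0878 ‰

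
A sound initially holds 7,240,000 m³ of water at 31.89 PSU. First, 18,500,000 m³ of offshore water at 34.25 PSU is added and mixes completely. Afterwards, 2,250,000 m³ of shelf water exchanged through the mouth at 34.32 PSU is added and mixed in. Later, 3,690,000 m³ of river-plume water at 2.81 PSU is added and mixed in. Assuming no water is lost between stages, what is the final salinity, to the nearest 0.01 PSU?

30.05 PSU

Salt balance:
Initial salt = 7,240,000×31.89 = 230,883,600
After stage 1: salt = 230,883,600 + 18,500,000×34.25 = 864,508,600; volume = 25,740,000 m³; S = 33.586 PSU
After stage 2: salt = 864,508,600 + 2,250,000×34.32 = 941,728,600; volume = 27,990,000 m³; S = 33.645 PSU
After stage 3: salt = 941,728,600 + 3,690,000×2.81 = 952,097,500; volume = 31,680,000 m³
S = 952,097,500 / 31,680,000 = 30.0536 PSU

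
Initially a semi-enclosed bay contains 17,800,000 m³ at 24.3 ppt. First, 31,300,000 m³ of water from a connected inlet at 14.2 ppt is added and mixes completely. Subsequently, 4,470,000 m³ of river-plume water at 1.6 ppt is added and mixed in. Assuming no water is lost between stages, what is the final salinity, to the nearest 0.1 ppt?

16.5 ppt

Conserving salt mass:
Initial salt = 17,800,000×24.3 = 432,540,000
After stage 1: salt = 432,540,000 + 31,300,000×14.2 = 877,000,000; volume = 49,100,000 m³; S = 17.862 ppt
After stage 2: salt = 877,000,000 + 4,470,000×1.6 = 884,152,000; volume = 53,570,000 m³
S = 884,152,000 / 53,570,000 = 16.5046 ppt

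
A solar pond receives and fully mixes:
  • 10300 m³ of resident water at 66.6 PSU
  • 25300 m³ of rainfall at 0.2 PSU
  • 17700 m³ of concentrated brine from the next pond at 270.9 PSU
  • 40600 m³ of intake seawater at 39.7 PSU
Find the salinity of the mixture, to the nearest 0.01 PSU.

75.59 PSU

Conserving salt mass:
salt = 10,300×66.6 + 25,300×0.2 + 17,700×270.9 + 40,600×39.7 = 685,980 + 5,060 + 4,794,930 + 1,611,820 = 7,097,790
volume = 10,300 + 25,300 + 17,700 + 40,600 = 93,900 m³
S = 7,097,790 / 93,900 = 75.5888 PSU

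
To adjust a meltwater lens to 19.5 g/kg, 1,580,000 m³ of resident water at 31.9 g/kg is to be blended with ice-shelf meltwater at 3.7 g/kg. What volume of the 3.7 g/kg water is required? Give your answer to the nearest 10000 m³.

Salt balance: 1,580,000×31.9 + V×3.7 = (1,580,000+V)×19.5
50,402,000 + 3.7V = 30,810,000 + 19.5V
19,592,000 = 15.8V
V = 1,240,000 m³

1240000 m³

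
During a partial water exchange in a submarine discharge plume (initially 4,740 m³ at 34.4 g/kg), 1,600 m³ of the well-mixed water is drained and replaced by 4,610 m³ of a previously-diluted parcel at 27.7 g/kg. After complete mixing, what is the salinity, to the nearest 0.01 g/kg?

30.41 g/kg

Remaining after removal: 3,140 m³ at 34.4 g/kg (salt = 108,016)
After addition: salt = 108,016 + 4,610×27.7 = 235,713; volume = 7,750 m³
S = 235,713 / 7,750 = 30.4146 g/kg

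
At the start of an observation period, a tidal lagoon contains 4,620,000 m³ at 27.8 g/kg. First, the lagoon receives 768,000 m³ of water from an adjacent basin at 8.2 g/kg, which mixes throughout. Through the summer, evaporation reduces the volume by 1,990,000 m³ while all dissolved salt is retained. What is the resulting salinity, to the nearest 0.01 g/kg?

39.65 g/kg

After mixing: salt = 4,620,000×27.8 + 768,000×8.2 = 134,733,600; volume = 5,388,000 m³
After evaporation: salt unchanged = 134,733,600; volume = 5,388,000 − 1,990,000 = 3,398,000 m³
S = 134,733,600 / 3,398,000 = 39.6509 g/kg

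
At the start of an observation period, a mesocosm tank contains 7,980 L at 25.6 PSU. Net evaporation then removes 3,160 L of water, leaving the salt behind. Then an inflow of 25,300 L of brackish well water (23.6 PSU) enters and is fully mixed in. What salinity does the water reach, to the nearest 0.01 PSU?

After evaporation: salt = 7,980×25.6 = 204,288; volume = 7,980 − 3,160 = 4,820 L
After mixing: salt = 204,288 + 25,300×23.6 = 801,368; volume = 4,820 + 25,300 = 30,120 L
S = 801,368 / 30,120 = 26.6058 PSU

26.61 PSU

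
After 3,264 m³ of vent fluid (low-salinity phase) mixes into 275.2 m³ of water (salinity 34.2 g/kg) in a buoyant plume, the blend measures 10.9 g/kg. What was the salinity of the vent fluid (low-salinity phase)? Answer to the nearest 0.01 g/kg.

Salt balance: 275.2×34.2 + 3,264×S = 3,539.2×10.9
9,411.84 + 3,264·S = 38,577.28
S = (38,577.28 − 9,411.84) / 3,264 = 8.9355 g/kg

8.94 g/kg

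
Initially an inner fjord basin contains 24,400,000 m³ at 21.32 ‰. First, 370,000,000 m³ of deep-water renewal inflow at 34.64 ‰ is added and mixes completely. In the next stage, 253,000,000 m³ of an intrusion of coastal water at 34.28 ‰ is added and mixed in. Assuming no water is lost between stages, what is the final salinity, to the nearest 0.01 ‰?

34.00 ‰

Mass of salt is conserved:
Initial salt = 24,400,000×21.32 = 520,208,000
After stage 1: salt = 520,208,000 + 370,000,000×34.64 = 13,337,008,000; volume = 394,400,000 m³; S = 33.816 ‰
After stage 2: salt = 13,337,008,000 + 253,000,000×34.28 = 22,009,848,000; volume = 647,400,000 m³
S = 22,009,848,000 / 647,400,000 = 33.9973 ‰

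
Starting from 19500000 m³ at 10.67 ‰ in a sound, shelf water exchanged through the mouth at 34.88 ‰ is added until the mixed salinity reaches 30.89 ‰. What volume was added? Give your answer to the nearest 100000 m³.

98800000 m³

Salt balance: 19,500,000×10.67 + V×34.88 = (19,500,000+V)×30.89
208,065,000 + 34.88V = 602,355,000 + 30.89V
394,290,000 = 3.99V
V = 98,819,548.87 m³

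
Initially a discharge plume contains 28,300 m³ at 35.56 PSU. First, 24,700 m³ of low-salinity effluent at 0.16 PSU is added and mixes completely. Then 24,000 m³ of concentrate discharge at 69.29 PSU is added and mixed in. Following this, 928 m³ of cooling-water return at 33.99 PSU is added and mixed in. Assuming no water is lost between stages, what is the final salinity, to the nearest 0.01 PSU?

Weighted by volume,
Initial salt = 28,300×35.56 = 1,006,348
After stage 1: salt = 1,006,348 + 24,700×0.16 = 1,010,300; volume = 53,000 m³; S = 19.062 PSU
After stage 2: salt = 1,010,300 + 24,000×69.29 = 2,673,260; volume = 77,000 m³; S = 34.718 PSU
After stage 3: salt = 2,673,260 + 928×33.99 = 2,704,802.72; volume = 77,928 m³
S = 2,704,802.72 / 77,928 = 34.709 PSU

34.71 PSU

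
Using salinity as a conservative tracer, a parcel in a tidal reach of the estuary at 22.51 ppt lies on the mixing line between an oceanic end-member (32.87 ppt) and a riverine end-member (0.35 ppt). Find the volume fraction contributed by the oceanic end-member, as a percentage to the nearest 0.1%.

68.1%

Let g be the oceanic fraction. Salt balance per unit volume:
g×32.87 + (1−g)×0.35 = 22.51
g = (22.51 − 0.35) / (32.87 − 0.35) = 22.16/32.52 = 0.6814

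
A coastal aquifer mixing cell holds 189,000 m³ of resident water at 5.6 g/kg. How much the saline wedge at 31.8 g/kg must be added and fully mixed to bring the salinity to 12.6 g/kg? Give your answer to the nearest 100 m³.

68900 m³

Salt balance: 189,000×5.6 + V×31.8 = (189,000+V)×12.6
1,058,400 + 31.8V = 2,381,400 + 12.6V
1,323,000 = 19.2V
V = 68,906.25 m³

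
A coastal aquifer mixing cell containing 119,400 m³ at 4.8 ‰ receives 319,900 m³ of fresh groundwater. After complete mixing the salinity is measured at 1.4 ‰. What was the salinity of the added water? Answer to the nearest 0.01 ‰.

0.13 ‰

Salt balance: 119,400×4.8 + 319,900×S = 439,300×1.4
573,120 + 319,900·S = 615,020
S = (615,020 − 573,120) / 319,900 = 0.131 ‰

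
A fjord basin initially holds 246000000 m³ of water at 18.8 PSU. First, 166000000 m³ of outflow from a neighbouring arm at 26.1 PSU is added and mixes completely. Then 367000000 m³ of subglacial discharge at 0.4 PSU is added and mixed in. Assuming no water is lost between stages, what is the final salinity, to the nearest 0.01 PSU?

Total salt / total volume:
Initial salt = 246,000,000×18.8 = 4,624,800,000
After stage 1: salt = 4,624,800,000 + 166,000,000×26.1 = 8,957,400,000; volume = 412,000,000 m³; S = 21.741 PSU
After stage 2: salt = 8,957,400,000 + 367,000,000×0.4 = 9,104,200,000; volume = 779,000,000 m³
S = 9,104,200,000 / 779,000,000 = 11.687 PSU

11.69 PSU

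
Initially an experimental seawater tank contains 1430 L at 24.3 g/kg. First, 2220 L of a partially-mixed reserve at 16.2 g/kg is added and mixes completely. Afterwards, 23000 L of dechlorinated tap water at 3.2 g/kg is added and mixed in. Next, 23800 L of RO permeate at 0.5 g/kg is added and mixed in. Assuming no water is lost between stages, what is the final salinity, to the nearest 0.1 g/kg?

3.1 g/kg

Conserving salt mass:
Initial salt = 1,430×24.3 = 34,749
After stage 1: salt = 34,749 + 2,220×16.2 = 70,713; volume = 3,650 L; S = 19.373 g/kg
After stage 2: salt = 70,713 + 23,000×3.2 = 144,313; volume = 26,650 L; S = 5.415 g/kg
After stage 3: salt = 144,313 + 23,800×0.5 = 156,213; volume = 50,450 L
S = 156,213 / 50,450 = 3.0964 g/kg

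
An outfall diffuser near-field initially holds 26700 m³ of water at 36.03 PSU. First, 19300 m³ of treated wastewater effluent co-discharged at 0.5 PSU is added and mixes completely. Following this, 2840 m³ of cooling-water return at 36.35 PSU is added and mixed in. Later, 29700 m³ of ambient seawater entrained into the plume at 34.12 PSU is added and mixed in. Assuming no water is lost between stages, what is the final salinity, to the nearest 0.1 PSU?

26.6 PSU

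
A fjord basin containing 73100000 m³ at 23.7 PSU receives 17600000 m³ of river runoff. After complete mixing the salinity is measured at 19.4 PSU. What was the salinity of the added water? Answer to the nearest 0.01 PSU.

1.54 PSU

Salt balance: 73,100,000×23.7 + 17,600,000×S = 90,700,000×19.4
1,732,470,000 + 17,600,000·S = 1,759,580,000
S = (1,759,580,000 − 1,732,470,000) / 17,600,000 = 1.5403 PSU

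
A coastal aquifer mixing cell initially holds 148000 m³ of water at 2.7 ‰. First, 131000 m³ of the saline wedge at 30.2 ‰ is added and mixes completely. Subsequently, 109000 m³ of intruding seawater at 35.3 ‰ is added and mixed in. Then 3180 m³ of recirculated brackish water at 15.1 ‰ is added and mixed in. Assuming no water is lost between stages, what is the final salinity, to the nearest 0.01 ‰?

21.09 ‰

Salt balance:
Initial salt = 148,000×2.7 = 399,600
After stage 1: salt = 399,600 + 131,000×30.2 = 4,355,800; volume = 279,000 m³; S = 15.612 ‰
After stage 2: salt = 4,355,800 + 109,000×35.3 = 8,203,500; volume = 388,000 m³; S = 21.143 ‰
After stage 3: salt = 8,203,500 + 3,180×15.1 = 8,251,518; volume = 391,180 m³
S = 8,251,518 / 391,180 = 21.0939 ‰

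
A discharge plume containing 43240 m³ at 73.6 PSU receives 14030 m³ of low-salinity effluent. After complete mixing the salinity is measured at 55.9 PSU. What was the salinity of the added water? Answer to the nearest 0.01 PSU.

Salt balance: 43,240×73.6 + 14,030×S = 57,270×55.9
3,182,464 + 14,030·S = 3,201,393
S = (3,201,393 − 3,182,464) / 14,030 = 1.3492 PSU

1.35 PSU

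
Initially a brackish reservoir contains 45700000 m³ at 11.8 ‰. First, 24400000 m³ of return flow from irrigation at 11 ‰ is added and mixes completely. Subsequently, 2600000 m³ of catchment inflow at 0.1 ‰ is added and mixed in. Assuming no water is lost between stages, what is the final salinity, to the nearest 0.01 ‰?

11.11 ‰

By conservation of dissolved salt,
Initial salt = 45,700,000×11.8 = 539,260,000
After stage 1: salt = 539,260,000 + 24,400,000×11 = 807,660,000; volume = 70,100,000 m³; S = 11.522 ‰
After stage 2: salt = 807,660,000 + 2,600,000×0.1 = 807,920,000; volume = 72,700,000 m³
S = 807,920,000 / 72,700,000 = 11.1131 ‰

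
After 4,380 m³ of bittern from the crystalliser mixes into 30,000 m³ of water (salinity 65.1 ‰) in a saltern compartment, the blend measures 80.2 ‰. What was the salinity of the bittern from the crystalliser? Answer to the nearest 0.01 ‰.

Salt balance: 30,000×65.1 + 4,380×S = 34,380×80.2
1,953,000 + 4,380·S = 2,757,276
S = (2,757,276 − 1,953,000) / 4,380 = 183.6247 ‰

183.62 ‰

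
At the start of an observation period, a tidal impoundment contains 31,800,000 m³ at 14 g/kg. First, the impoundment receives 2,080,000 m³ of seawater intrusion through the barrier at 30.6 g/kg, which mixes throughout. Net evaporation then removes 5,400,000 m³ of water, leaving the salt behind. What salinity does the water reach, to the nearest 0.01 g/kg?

After mixing: salt = 31,800,000×14 + 2,080,000×30.6 = 508,848,000; volume = 33,880,000 m³
After evaporation: salt unchanged = 508,848,000; volume = 33,880,000 − 5,400,000 = 28,480,000 m³
S = 508,848,000 / 28,480,000 = 17.8669 g/kg

17.87 g/kg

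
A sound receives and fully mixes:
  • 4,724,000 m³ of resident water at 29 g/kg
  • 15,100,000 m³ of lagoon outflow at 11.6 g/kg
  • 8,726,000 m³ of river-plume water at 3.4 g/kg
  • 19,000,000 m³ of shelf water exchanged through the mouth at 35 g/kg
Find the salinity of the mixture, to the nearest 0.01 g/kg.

21.17 g/kg

Weighted by volume,
salt = 4,724,000×29 + 15,100,000×11.6 + 8,726,000×3.4 + 19,000,000×35 = 136,996,000 + 175,160,000 + 29,668,400 + 665,000,000 = 1,006,824,400
volume = 4,724,000 + 15,100,000 + 8,726,000 + 19,000,000 = 47,550,000 m³
S = 1,006,824,400 / 47,550,000 = 21.174 g/kg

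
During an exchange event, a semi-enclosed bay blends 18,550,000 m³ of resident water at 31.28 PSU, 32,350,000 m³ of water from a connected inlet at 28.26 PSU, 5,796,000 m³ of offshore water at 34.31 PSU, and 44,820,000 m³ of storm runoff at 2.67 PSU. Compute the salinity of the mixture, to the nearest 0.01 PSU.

17.86 PSU

Conserving salt mass:
salt = 18,550,000×31.28 + 32,350,000×28.26 + 5,796,000×34.31 + 44,820,000×2.67 = 580,244,000 + 914,211,000 + 198,860,760 + 119,669,400 = 1,812,985,160
volume = 18,550,000 + 32,350,000 + 5,796,000 + 44,820,000 = 101,516,000 m³
S = 1,812,985,160 / 101,516,000 = 17.8591 PSU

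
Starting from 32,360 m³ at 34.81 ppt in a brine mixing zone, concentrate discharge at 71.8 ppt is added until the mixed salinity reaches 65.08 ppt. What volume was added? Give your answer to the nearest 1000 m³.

Salt balance: 32,360×34.81 + V×71.8 = (32,360+V)×65.08
1,126,451.6 + 71.8V = 2,105,988.8 + 65.08V
979,537.2 = 6.72V
V = 145,764.46 m³

146000 m³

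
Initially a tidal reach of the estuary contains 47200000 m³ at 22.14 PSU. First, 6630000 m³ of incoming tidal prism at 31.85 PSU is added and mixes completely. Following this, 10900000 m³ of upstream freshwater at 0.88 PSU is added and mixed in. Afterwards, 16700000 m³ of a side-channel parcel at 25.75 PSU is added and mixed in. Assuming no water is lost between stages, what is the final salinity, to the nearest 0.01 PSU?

Conserving salt mass:
Initial salt = 47,200,000×22.14 = 1,045,008,000
After stage 1: salt = 1,045,008,000 + 6,630,000×31.85 = 1,256,173,500; volume = 53,830,000 m³; S = 23.336 PSU
After stage 2: salt = 1,256,173,500 + 10,900,000×0.88 = 1,265,765,500; volume = 64,730,000 m³; S = 19.555 PSU
After stage 3: salt = 1,265,765,500 + 16,700,000×25.75 = 1,695,790,500; volume = 81,430,000 m³
S = 1,695,790,500 / 81,430,000 = 20.8251 PSU

20.83 PSU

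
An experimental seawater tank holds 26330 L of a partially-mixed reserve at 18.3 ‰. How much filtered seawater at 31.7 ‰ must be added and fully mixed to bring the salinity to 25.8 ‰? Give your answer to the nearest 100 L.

Salt balance: 26,330×18.3 + V×31.7 = (26,330+V)×25.8
481,839 + 31.7V = 679,314 + 25.8V
197,475 = 5.9V
V = 33,470.34 L

33500 L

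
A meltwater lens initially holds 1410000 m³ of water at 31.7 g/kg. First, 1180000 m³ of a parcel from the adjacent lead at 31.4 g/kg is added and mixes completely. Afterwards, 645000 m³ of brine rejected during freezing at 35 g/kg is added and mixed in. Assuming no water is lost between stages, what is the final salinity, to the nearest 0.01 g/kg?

Weighted by volume,
Initial salt = 1,410,000×31.7 = 44,697,000
After stage 1: salt = 44,697,000 + 1,180,000×31.4 = 81,749,000; volume = 2,590,000 m³; S = 31.563 g/kg
After stage 2: salt = 81,749,000 + 645,000×35 = 104,324,000; volume = 3,235,000 m³
S = 104,324,000 / 3,235,000 = 32.2485 g/kg

32.25 g/kg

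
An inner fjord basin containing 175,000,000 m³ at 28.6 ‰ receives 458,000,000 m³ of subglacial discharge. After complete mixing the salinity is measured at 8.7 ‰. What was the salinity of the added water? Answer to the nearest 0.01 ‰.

Salt balance: 175,000,000×28.6 + 458,000,000×S = 633,000,000×8.7
5,005,000,000 + 458,000,000·S = 5,507,100,000
S = (5,507,100,000 − 5,005,000,000) / 458,000,000 = 1.0963 ‰

1.10 ‰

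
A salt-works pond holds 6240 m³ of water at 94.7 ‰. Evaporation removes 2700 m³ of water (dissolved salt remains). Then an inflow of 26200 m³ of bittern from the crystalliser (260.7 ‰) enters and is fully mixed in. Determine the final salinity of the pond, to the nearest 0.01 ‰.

After evaporation: salt = 6,240×94.7 = 590,928; volume = 6,240 − 2,700 = 3,540 m³
After mixing: salt = 590,928 + 26,200×260.7 = 7,421,268; volume = 3,540 + 26,200 = 29,740 m³
S = 7,421,268 / 29,740 = 249.5383 ‰

249.54 ‰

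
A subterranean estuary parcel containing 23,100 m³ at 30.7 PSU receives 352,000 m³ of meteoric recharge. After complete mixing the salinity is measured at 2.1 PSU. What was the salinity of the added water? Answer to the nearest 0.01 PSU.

0.22 PSU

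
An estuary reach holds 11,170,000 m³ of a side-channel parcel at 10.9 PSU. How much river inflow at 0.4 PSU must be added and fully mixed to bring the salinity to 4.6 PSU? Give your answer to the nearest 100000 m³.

16800000 m³

Salt balance: 11,170,000×10.9 + V×0.4 = (11,170,000+V)×4.6
121,753,000 + 0.4V = 51,382,000 + 4.6V
70,371,000 = 4.2V
V = 16,755,000 m³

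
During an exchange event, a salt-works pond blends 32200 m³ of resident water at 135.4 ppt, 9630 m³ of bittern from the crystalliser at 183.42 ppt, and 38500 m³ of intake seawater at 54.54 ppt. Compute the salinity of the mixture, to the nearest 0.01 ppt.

Total salt / total volume:
salt = 32,200×135.4 + 9,630×183.42 + 38,500×54.54 = 4,359,880 + 1,766,334.6 + 2,099,790 = 8,226,004.6
volume = 32,200 + 9,630 + 38,500 = 80,330 m³
S = 8,226,004.6 / 80,330 = 102.4026 ppt

102.40 ppt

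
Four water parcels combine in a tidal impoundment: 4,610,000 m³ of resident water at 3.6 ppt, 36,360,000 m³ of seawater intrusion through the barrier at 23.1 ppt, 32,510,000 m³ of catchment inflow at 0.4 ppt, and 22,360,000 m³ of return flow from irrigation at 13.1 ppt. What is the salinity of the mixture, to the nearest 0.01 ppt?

12.13 ppt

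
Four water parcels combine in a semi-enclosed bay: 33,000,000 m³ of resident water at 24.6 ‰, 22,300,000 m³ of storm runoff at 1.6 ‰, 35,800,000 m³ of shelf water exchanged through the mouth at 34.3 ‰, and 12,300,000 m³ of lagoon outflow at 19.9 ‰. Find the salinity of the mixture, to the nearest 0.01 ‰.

22.44 ‰

Salt balance:
salt = 33,000,000×24.6 + 22,300,000×1.6 + 35,800,000×34.3 + 12,300,000×19.9 = 811,800,000 + 35,680,000 + 1,227,940,000 + 244,770,000 = 2,320,190,000
volume = 33,000,000 + 22,300,000 + 35,800,000 + 12,300,000 = 103,400,000 m³
S = 2,320,190,000 / 103,400,000 = 22.439 ‰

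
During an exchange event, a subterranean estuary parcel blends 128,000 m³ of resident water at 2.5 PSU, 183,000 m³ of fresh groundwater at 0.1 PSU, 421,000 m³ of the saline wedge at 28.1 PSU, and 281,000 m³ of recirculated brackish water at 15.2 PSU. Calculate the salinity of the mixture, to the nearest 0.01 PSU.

Salt balance:
salt = 128,000×2.5 + 183,000×0.1 + 421,000×28.1 + 281,000×15.2 = 320,000 + 18,300 + 11,830,100 + 4,271,200 = 16,439,600
volume = 128,000 + 183,000 + 421,000 + 281,000 = 1,013,000 m³
S = 16,439,600 / 1,013,000 = 16.2286 PSU

16.23 PSU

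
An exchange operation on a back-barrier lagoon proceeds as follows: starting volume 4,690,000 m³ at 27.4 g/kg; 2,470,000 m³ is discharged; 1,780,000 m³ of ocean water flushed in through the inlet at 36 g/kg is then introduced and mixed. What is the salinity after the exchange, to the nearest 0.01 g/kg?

31.23 g/kg

Remaining after removal: 2,220,000 m³ at 27.4 g/kg (salt = 60,828,000)
After addition: salt = 60,828,000 + 1,780,000×36 = 124,908,000; volume = 4,000,000 m³
S = 124,908,000 / 4,000,000 = 31.227 g/kg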